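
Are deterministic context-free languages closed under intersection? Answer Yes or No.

No

DCFLs are closed under complement (normalise the DPDA to read all of its input, then flip the verdict). If they were also closed under intersection, De Morgan would make them closed under union; but {aⁿbⁿ : n≥0} and {aⁿb²ⁿ : n≥0} are DCFLs (push the a's; pop one per b, respectively one per two b's) whose union no deterministic PDA accepts: a DPDA for it would have a single run on aⁿb²ⁿ, accepting after the prefix aⁿbⁿ and accepting again after n more b's; an ordinary PDA that simulates it on a's and b's and, at any moment when it is accepting, may switch to reading only a fresh letter c while feeding each c to the simulation as a b, would accept aⁱbʲcᵏ (k≥1) exactly when both aⁱbʲ and aⁱbʲ⁺ᵏ are in the language, i.e. its language intersected with the regular set a*b*c⁺ would be exactly {aⁿbⁿcⁿ : n≥1} — impossible, since context-free languages are closed under intersection with regular sets and {aⁿbⁿcⁿ} is not context-free.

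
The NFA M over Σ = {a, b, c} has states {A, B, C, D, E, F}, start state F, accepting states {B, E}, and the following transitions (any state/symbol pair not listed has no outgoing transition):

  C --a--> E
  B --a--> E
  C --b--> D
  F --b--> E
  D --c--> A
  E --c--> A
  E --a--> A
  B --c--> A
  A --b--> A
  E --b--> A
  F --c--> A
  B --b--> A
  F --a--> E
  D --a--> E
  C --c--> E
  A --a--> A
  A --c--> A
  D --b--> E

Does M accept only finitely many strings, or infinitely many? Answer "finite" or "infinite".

The useful states (reachable from F and able to reach an accepting state) are {E, F}.
Restricted to these states the transition graph has no cycle, so every accepting path has bounded length and L is finite.

finite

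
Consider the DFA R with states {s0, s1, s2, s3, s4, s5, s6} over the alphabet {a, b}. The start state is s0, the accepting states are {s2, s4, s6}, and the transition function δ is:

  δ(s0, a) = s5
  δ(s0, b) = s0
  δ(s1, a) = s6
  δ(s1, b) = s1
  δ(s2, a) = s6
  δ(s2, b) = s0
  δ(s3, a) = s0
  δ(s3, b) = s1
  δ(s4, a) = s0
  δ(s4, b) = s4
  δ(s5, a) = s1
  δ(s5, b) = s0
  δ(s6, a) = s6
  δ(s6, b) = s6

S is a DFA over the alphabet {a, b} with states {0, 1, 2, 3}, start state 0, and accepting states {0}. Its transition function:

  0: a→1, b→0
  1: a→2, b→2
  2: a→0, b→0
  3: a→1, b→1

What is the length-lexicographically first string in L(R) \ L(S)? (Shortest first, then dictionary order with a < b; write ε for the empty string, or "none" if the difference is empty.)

The string aaaa is accepted by R but not by S.
No shorter string lies in the difference, and aaaa is the lexicographically first length-4 string in L(R) \ L(S).

aaaa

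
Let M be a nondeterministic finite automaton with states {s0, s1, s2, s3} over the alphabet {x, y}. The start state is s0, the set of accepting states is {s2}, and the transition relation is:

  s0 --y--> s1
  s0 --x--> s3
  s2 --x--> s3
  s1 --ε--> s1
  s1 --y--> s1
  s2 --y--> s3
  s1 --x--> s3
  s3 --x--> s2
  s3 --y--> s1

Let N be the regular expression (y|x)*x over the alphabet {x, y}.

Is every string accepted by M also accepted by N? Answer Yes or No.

Yes

Converting the expression N to a DFA (subset construction, then merging equivalent states) gives the minimal DFA with states {n0, n1}, start state n0, accepting states {n1} and transitions n0: x→n1, y→n0; n1: x→n1, y→n0.
Exploring the product automaton M × N from the start pair (s0, n0), following both machines on each input symbol, reaches 5 state pairs: (s0, n0), (s3, n1), (s1, n0), (s2, n1), (s3, n0).
M accepts in {s2} and N accepts in {n1}. The reachable pairs whose M-component is accepting are (s2, n1); in each of them the N-component is accepting too, so the product for L(M) \ L(N) (M-component accepting, N-component rejecting) has no reachable accepting pair and the difference is empty.
Hence every string in L(M) is also in L(N).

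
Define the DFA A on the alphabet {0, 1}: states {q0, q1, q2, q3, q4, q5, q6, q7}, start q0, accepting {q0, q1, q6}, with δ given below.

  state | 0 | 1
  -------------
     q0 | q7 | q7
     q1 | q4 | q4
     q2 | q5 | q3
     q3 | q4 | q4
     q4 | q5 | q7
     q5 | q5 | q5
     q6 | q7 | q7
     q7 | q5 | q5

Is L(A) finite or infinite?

The useful states (reachable from q0 and able to reach an accepting state) are {q0}.
Restricted to these states the transition graph has no cycle, so every accepting path has bounded length and L is finite.

finite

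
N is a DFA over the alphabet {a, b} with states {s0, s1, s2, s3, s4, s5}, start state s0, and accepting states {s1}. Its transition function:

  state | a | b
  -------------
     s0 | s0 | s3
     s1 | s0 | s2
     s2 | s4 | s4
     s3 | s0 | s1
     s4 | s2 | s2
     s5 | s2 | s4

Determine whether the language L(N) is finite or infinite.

State s0 is reachable from the start and can reach an accepting state, and it lies on the cycle s0 → s0.
Traversing that cycle any number of times yields accepted strings of unbounded length, so the language is infinite.

infinite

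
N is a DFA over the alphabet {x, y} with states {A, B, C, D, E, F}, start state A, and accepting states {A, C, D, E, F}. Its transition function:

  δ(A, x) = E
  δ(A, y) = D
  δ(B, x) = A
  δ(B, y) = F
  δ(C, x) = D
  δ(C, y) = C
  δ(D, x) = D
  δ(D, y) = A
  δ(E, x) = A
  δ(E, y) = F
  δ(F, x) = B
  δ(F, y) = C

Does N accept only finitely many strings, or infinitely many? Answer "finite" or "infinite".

infinite

State A is reachable from the start and can reach an accepting state, and it lies on the cycle A → D → A.
Traversing that cycle any number of times yields accepted strings of unbounded length, so the language is infinite.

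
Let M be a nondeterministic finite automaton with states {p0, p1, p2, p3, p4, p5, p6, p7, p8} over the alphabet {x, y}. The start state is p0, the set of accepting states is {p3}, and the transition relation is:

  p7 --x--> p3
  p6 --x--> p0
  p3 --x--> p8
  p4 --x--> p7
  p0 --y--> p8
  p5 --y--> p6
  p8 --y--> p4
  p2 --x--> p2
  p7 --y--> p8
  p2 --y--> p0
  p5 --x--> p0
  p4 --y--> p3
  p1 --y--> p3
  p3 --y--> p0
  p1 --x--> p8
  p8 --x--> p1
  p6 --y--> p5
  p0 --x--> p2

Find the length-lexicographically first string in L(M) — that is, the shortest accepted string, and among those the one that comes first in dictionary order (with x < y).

A breadth-first search from p0 reaches an accepting state first via the path p0 → p8 → p1 → p3 on input yxy.
No string of length < 3 is accepted (BFS exhausts all shorter strings without reaching an accepting state), and yxy is the lexicographically least accepting string of length 3.

yxy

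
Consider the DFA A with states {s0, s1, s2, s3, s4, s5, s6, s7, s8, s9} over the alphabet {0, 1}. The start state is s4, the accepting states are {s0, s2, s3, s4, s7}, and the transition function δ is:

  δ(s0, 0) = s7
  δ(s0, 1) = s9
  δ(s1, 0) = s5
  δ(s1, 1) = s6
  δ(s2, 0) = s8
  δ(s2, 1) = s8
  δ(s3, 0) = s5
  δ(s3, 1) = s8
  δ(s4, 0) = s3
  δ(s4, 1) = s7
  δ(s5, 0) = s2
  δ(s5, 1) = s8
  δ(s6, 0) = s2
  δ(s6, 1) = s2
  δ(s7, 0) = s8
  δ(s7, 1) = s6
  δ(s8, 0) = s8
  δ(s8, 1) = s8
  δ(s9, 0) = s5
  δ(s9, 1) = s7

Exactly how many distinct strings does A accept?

The useful subgraph on states {s2, s3, s4, s5, s6, s7} is acyclic, so L(A) is finite; the longest accepting path visits 4 useful states, giving maximum string length 3.
Counting accepting paths from s4 by length: 1 of length 0, 2 of length 1, 3 of length 3. Total 6.

6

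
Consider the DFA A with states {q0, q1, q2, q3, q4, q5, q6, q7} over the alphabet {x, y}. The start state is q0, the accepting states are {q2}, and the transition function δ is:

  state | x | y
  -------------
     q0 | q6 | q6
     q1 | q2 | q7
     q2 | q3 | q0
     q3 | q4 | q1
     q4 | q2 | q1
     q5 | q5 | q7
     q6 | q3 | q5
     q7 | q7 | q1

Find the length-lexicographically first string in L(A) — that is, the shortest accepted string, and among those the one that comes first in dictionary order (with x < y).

A breadth-first search from q0 reaches an accepting state first via the path q0 → q6 → q3 → q4 → q2 on input xxxx.
No string of length < 4 is accepted (BFS exhausts all shorter strings without reaching an accepting state), and xxxx is the lexicographically least accepting string of length 4.

xxxx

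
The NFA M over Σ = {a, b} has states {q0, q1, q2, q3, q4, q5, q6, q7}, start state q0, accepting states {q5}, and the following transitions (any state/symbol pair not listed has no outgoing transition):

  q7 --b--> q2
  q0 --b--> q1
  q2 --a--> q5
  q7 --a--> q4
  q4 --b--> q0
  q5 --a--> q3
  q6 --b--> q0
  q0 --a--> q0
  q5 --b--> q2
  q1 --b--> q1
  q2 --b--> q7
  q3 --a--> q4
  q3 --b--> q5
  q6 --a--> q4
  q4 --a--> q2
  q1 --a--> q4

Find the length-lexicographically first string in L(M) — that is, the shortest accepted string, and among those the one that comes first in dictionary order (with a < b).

baaa

A breadth-first search from q0 reaches an accepting state first via the path q0 → q1 → q4 → q2 → q5 on input baaa.
No string of length < 4 is accepted (BFS exhausts all shorter strings without reaching an accepting state), and baaa is the lexicographically least accepting string of length 4.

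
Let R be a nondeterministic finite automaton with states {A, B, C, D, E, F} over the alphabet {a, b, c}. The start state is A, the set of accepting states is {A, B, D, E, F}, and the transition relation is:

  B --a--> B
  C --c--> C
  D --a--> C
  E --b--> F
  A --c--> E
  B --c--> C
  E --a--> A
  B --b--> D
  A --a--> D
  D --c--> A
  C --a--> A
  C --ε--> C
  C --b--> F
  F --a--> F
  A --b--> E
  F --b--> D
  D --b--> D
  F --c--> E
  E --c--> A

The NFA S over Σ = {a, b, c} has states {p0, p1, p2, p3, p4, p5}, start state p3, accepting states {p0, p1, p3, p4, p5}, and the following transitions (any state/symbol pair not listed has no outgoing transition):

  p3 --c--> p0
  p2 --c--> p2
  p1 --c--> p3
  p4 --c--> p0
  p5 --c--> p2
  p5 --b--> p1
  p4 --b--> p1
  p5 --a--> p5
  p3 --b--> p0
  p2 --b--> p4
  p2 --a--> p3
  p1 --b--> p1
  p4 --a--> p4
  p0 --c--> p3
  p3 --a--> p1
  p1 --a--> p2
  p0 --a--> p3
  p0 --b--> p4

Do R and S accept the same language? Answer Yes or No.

Yes

Exploring the product automaton R × S from the start pair (A, p3), following both machines on each input symbol, reaches 5 state pairs: (A, p3), (D, p1), (E, p0), (C, p2), (F, p4).
R accepts in {A, B, D, E, F} and S accepts in {p0, p1, p3, p4, p5}. In every reachable pair the two components are either both accepting — (A, p3), (D, p1), (E, p0), (F, p4) — or both non-accepting, so no string is accepted by exactly one of the machines: L(R) \ L(S) and L(S) \ L(R) are both empty.
Hence every string is accepted by R iff it is accepted by S, and the two languages coincide.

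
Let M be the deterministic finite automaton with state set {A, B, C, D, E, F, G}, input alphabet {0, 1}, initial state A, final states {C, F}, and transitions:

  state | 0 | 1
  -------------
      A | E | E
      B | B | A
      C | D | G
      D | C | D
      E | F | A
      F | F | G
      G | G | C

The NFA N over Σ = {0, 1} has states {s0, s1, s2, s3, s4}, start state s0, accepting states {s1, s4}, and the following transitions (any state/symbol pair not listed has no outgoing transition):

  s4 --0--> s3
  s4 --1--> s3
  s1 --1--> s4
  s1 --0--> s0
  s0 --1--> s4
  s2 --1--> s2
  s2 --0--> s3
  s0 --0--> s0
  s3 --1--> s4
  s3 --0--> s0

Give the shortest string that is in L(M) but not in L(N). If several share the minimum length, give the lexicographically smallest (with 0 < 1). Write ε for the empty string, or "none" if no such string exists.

00

The string 00 is accepted by M but not by N.
No shorter string lies in the difference, and 00 is the lexicographically first length-2 string in L(M) \ L(N).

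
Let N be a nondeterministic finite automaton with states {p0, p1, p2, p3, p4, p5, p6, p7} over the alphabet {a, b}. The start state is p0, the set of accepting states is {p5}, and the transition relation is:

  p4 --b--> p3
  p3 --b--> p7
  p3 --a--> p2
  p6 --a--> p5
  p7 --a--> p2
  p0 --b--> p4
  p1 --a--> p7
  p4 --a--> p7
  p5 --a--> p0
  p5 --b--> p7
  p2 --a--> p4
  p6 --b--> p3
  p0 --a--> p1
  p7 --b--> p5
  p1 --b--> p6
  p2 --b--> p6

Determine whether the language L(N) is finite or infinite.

infinite

State p3 is reachable from the start and can reach an accepting state, and it lies on the cycle p3 → p2 → p4 → p3.
Traversing that cycle any number of times yields accepted strings of unbounded length, so the language is infinite.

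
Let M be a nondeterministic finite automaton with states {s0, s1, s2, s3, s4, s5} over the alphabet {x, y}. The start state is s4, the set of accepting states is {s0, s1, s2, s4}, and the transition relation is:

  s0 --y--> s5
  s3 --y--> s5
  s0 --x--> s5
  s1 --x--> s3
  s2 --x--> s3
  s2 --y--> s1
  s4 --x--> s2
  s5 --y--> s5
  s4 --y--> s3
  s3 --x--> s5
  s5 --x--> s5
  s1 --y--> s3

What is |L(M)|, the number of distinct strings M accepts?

The useful subgraph on states {s1, s2, s4} is acyclic, so L(M) is finite; the longest accepting path visits 3 useful states, giving maximum string length 2.
Counting accepting paths from s4 by length: 1 of length 0, 1 of length 1, 1 of length 2. Total 3.

3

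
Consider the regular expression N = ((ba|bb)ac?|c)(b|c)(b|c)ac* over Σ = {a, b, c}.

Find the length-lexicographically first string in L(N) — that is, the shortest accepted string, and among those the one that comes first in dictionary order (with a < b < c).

cbba

By inspection of the expression, no string of length less than 4 matches, and cbba is the lexicographically first match of length 4.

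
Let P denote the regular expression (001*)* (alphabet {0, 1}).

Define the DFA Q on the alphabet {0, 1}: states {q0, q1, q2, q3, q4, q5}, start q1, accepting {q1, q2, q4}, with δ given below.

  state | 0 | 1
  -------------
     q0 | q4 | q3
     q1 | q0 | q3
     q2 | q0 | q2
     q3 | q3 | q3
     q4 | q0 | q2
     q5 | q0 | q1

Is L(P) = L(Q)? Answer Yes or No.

Converting the expression P to a DFA (subset construction, then merging equivalent states) gives the minimal DFA with states {p0, p1, p2, p3}, start state p0, accepting states {p0, p3} and transitions p0: 0→p1, 1→p2; p1: 0→p3, 1→p2; p2: 0→p2, 1→p2; p3: 0→p1, 1→p3.
Exploring the product automaton P × Q from the start pair (p0, q1), following both machines on each input symbol, reaches 5 state pairs: (p0, q1), (p1, q0), (p2, q3), (p3, q4), (p3, q2).
P accepts in {p0, p3} and Q accepts in {q1, q2, q4}. In every reachable pair the two components are either both accepting — (p0, q1), (p3, q4), (p3, q2) — or both non-accepting, so no string is accepted by exactly one of the machines: L(P) \ L(Q) and L(Q) \ L(P) are both empty.
Hence every string is accepted by P iff it is accepted by Q, and the two languages coincide.

Yes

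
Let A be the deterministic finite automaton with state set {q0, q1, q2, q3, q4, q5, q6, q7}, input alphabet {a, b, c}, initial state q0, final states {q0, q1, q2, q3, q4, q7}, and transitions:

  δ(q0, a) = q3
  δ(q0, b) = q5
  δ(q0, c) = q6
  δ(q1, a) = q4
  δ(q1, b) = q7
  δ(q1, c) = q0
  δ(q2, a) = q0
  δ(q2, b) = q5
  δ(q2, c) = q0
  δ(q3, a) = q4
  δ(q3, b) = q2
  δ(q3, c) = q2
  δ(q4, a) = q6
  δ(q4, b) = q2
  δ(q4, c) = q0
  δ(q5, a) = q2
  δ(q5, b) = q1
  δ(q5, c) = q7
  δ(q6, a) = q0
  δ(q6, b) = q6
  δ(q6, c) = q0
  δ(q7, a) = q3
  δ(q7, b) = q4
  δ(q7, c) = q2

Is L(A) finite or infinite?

State q0 is reachable from the start and can reach an accepting state, and it lies on the cycle q0 → q3 → q2 → q0.
Traversing that cycle any number of times yields accepted strings of unbounded length, so the language is infinite.

infinite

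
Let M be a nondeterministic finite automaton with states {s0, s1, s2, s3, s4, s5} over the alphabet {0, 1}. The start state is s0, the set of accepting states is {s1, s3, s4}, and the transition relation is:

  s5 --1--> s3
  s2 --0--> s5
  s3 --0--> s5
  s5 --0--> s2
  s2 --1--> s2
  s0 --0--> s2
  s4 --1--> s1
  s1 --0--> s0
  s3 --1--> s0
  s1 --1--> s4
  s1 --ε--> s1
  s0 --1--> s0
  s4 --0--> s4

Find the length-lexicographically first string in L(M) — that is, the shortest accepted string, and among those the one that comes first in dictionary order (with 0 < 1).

001

A breadth-first search from s0 reaches an accepting state first via the path s0 → s2 → s5 → s3 on input 001.
No string of length < 3 is accepted (BFS exhausts all shorter strings without reaching an accepting state), and 001 is the lexicographically least accepting string of length 3.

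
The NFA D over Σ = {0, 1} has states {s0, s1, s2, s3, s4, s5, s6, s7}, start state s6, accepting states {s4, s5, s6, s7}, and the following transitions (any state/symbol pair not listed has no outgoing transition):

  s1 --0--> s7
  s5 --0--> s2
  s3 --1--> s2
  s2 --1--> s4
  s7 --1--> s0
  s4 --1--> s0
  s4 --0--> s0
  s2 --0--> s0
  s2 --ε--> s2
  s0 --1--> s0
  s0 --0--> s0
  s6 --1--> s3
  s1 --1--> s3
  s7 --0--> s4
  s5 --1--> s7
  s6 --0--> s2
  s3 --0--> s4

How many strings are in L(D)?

The useful subgraph on states {s2, s3, s4, s6} is acyclic, so L(D) is finite; the longest accepting path visits 4 useful states, giving maximum string length 3.
Counting accepting paths from s6 by length: 1 of length 0, 2 of length 2, 1 of length 3. Total 4.

4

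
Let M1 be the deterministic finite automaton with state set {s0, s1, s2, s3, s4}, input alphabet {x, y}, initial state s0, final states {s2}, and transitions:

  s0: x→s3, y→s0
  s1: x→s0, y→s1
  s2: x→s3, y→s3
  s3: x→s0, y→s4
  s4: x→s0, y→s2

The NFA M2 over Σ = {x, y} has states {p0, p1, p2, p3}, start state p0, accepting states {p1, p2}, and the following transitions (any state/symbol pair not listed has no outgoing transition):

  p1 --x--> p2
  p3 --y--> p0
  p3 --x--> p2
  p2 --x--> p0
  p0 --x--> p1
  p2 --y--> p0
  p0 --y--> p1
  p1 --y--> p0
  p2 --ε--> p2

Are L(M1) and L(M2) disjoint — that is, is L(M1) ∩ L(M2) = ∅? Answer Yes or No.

No

The string xyy is accepted by both M1 and M2.
Hence L(M1) ∩ L(M2) ≠ ∅.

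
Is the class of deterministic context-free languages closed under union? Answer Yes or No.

No

{aⁿbⁿ : n≥0} and {aⁿb²ⁿ : n≥0} are each accepted by a deterministic PDA (push the a's; pop one per b, respectively one per two b's), but their union U is not. Suppose a DPDA M accepted U. Being deterministic, M has a single run on aⁿb²ⁿ, and since aⁿbⁿ ∈ U that run passes through an accepting configuration right after consuming the prefix aⁿbⁿ and then goes on to accept again after n more b's. Build an ordinary (nondeterministic) PDA M′ that simulates M on a's and b's and, at any moment when M is in an accepting state, may switch to a second mode in which it reads only c's, feeding each c to M as a b; M′ accepts when M does. Then M′ accepts aⁱbʲcᵏ (k≥1) exactly when both aⁱbʲ ∈ U and aⁱbʲ⁺ᵏ ∈ U, and checking the four cases (i=j or j=2i, combined with j+k=i or j+k=2i) leaves only i=j=k: so L(M′) ∩ a*b*c⁺ = {aⁿbⁿcⁿ : n≥1} would be context-free, which it is not (pumping lemma) — contradiction. (The union is an unambiguous CFL; it is determinism, not unambiguity, that fails.)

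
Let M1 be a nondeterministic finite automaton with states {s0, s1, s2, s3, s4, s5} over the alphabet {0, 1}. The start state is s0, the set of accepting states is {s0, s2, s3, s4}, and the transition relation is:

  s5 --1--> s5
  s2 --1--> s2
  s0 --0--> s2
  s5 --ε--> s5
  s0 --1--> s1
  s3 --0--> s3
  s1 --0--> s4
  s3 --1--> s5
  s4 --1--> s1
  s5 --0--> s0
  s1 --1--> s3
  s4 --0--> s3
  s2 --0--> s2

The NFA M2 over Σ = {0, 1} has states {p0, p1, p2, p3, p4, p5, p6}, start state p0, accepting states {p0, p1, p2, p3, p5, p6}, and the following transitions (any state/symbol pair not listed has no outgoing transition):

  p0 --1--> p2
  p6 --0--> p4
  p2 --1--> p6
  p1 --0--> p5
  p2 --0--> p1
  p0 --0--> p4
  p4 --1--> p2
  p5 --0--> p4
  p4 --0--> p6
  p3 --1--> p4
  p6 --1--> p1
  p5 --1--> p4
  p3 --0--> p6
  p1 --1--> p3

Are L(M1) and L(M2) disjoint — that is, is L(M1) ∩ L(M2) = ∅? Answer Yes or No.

The empty string ε is accepted by both M1 and M2.
Hence L(M1) ∩ L(M2) ≠ ∅.

No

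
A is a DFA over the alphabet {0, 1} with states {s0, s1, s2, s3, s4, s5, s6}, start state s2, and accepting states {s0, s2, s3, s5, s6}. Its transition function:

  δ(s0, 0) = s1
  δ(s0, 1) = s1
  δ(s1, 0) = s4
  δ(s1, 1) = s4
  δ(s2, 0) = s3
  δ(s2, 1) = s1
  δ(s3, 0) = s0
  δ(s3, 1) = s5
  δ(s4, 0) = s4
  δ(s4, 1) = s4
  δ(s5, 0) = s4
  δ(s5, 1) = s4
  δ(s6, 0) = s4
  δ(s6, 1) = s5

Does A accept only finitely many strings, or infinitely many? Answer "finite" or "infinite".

finite

The useful states (reachable from s2 and able to reach an accepting state) are {s0, s2, s3, s5}.
Restricted to these states the transition graph has no cycle, so every accepting path has bounded length and L is finite.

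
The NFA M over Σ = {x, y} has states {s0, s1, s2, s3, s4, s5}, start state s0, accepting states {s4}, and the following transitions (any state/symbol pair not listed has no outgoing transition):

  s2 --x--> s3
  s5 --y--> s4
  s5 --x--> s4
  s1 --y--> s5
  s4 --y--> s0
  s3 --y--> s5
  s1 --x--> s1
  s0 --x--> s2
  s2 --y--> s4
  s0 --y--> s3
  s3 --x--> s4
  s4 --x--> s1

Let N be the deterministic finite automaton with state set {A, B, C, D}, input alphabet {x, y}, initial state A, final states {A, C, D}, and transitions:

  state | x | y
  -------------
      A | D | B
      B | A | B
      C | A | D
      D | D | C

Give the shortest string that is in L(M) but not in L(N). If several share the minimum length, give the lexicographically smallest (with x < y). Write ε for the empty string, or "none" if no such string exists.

yyy

The string yyy is accepted by M but not by N.
No shorter string lies in the difference, and yyy is the lexicographically first length-3 string in L(M) \ L(N).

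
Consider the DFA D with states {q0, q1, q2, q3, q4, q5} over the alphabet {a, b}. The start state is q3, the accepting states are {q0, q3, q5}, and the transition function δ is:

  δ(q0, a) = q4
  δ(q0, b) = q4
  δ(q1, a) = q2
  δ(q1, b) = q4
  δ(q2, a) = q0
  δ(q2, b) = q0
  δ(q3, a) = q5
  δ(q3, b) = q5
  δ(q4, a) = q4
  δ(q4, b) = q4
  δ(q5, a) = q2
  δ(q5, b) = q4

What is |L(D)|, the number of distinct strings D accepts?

7

The useful subgraph on states {q0, q2, q3, q5} is acyclic, so L(D) is finite; the longest accepting path visits 4 useful states, giving maximum string length 3.
Counting accepting paths from q3 by length: 1 of length 0, 2 of length 1, 4 of length 3. Total 7.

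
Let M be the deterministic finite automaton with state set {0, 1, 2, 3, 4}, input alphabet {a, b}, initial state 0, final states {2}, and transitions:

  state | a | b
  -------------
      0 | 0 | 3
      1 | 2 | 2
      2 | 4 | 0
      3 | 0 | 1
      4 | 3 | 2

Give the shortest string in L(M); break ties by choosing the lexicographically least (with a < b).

bba

A breadth-first search from 0 reaches an accepting state first via the path 0 → 3 → 1 → 2 on input bba.
No string of length < 3 is accepted (BFS exhausts all shorter strings without reaching an accepting state), and bba is the lexicographically least accepting string of length 3.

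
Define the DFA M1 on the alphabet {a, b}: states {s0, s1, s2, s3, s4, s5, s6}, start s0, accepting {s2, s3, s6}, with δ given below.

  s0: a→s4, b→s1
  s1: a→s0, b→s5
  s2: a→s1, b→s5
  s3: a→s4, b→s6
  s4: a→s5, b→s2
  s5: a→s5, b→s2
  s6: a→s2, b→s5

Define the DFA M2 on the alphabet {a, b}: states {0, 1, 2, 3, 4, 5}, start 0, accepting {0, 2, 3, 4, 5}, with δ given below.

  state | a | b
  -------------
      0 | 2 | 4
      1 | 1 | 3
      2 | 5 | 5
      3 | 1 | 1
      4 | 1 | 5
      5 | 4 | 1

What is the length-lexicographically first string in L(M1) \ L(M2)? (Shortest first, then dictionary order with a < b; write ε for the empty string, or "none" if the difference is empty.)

The string aab is accepted by M1 but not by M2.
No shorter string lies in the difference, and aab is the lexicographically first length-3 string in L(M1) \ L(M2).

aab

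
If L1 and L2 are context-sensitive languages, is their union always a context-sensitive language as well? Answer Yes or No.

A linear-bounded automaton can nondeterministically choose to simulate the LBA for L₁ or the LBA for L₂; equivalently, with disjoint nonterminals, S → S₁ | S₂ added to two noncontracting grammars is still noncontracting.
So the context-sensitive languages are closed under union.

Yes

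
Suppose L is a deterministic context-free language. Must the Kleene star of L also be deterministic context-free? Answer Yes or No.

No

L = {c aⁿbⁿ : n≥0} ∪ {cc aⁿb²ⁿ : n≥0} is a DCFL (the number of leading c's fixes which ratio the DPDA checks), but L* is not. Every word of L starts with c, so in a factorisation of the string cc aⁱbʲ (i≥1) into words of L each factor begins at one of the two c's: either the whole string is a single word of L (forcing j = 2i), or it splits as c · (c aⁱbʲ) with c ∈ L (take n = 0) and c aⁱbʲ ∈ L (forcing j = i). Thus L* ∩ cca⁺b* = {cc aⁿbⁿ : n≥1} ∪ {cc aⁿb²ⁿ : n≥1}. A DPDA for L* would give one for this intersection with a regular set, and, started from its configuration after reading cc, one for {aⁿbⁿ : n≥1} ∪ {aⁿb²ⁿ : n≥1}, which no deterministic PDA accepts (a DPDA for it would have a single run on aⁿb²ⁿ, accepting after the prefix aⁿbⁿ and accepting again after n more b's; an ordinary PDA that simulates it on a's and b's and, at any moment when it is accepting, may switch to reading only a fresh letter d while feeding each d to the simulation as a b, would accept aⁱbʲdᵏ (k≥1) exactly when both aⁱbʲ and aⁱbʲ⁺ᵏ are in the language, i.e. its language intersected with the regular set a*b*d⁺ would be exactly {aⁿbⁿdⁿ : n≥1} — impossible, since context-free languages are closed under intersection with regular sets and {aⁿbⁿdⁿ} is not context-free). So L* is not a DCFL.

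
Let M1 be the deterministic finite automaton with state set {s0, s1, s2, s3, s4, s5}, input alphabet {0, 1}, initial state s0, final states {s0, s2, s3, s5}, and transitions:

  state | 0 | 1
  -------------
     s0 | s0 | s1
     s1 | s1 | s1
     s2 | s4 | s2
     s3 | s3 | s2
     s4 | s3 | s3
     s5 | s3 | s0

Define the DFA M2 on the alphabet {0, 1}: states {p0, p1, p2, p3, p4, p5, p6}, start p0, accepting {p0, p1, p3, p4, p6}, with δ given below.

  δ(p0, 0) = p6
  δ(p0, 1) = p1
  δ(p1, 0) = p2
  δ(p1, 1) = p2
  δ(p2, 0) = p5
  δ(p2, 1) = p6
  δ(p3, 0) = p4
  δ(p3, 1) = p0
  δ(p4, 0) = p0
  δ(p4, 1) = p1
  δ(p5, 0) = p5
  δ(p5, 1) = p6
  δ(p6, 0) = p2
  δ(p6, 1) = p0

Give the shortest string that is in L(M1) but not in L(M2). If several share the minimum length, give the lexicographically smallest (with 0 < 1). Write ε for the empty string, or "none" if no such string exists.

The string 00 is accepted by M1 but not by M2.
No shorter string lies in the difference, and 00 is the lexicographically first length-2 string in L(M1) \ L(M2).

00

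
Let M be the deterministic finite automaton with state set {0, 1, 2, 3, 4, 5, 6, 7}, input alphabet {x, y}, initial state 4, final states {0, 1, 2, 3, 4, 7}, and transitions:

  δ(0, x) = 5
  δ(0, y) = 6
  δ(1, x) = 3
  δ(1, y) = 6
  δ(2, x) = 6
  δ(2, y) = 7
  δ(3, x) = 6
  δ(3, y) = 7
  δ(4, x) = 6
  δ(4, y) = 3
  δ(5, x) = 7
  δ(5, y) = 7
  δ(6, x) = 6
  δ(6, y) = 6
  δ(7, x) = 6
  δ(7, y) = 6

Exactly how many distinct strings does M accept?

The useful subgraph on states {3, 4, 7} is acyclic, so L(M) is finite; the longest accepting path visits 3 useful states, giving maximum string length 2.
Counting accepting paths from 4 by length: 1 of length 0, 1 of length 1, 1 of length 2. Total 3.

3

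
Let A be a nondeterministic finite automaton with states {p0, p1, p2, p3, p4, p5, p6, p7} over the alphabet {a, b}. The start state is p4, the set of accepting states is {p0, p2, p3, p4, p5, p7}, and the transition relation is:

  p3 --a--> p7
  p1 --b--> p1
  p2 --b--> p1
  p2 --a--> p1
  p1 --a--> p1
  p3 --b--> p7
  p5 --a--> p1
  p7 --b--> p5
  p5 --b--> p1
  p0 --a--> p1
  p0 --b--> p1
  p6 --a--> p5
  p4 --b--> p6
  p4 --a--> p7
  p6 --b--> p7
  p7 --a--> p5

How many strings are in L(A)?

8

The useful subgraph on states {p4, p5, p6, p7} is acyclic, so L(A) is finite; the longest accepting path visits 4 useful states, giving maximum string length 3.
Counting accepting paths from p4 by length: 1 of length 0, 1 of length 1, 4 of length 2, 2 of length 3. Total 8.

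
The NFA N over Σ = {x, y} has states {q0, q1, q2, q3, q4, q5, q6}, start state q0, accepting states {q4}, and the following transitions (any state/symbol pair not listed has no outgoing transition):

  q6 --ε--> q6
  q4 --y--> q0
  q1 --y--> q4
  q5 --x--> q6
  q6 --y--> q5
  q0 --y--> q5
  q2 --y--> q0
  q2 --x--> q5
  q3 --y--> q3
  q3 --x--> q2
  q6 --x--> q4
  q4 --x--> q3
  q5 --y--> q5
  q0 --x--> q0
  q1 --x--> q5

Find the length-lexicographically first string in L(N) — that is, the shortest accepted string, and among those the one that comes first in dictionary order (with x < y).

yxx

A breadth-first search from q0 reaches an accepting state first via the path q0 → q5 → q6 → q4 on input yxx.
No string of length < 3 is accepted (BFS exhausts all shorter strings without reaching an accepting state), and yxx is the lexicographically least accepting string of length 3.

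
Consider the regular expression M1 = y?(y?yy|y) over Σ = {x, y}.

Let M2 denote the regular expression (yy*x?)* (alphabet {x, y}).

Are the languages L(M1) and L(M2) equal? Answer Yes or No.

No

The empty string ε is accepted by M2 but rejected by M1.
So L(M1) ≠ L(M2).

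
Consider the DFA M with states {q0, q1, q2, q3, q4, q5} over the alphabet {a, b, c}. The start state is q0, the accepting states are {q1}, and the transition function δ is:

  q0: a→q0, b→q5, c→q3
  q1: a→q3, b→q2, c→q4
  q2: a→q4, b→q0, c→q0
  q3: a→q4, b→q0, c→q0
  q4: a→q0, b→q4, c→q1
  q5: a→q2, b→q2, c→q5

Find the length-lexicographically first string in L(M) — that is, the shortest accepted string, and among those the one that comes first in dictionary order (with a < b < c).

cac

A breadth-first search from q0 reaches an accepting state first via the path q0 → q3 → q4 → q1 on input cac.
No string of length < 3 is accepted (BFS exhausts all shorter strings without reaching an accepting state), and cac is the lexicographically least accepting string of length 3.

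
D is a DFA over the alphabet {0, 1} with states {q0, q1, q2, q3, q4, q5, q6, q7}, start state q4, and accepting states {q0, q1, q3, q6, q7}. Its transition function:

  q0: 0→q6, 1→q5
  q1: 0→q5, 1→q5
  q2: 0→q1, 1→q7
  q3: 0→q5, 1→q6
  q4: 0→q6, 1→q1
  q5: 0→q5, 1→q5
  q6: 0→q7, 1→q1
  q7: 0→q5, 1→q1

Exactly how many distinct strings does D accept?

5

The useful subgraph on states {q1, q4, q6, q7} is acyclic, so L(D) is finite; the longest accepting path visits 4 useful states, giving maximum string length 3.
Counting accepting paths from q4 by length: 2 of length 1, 2 of length 2, 1 of length 3. Total 5.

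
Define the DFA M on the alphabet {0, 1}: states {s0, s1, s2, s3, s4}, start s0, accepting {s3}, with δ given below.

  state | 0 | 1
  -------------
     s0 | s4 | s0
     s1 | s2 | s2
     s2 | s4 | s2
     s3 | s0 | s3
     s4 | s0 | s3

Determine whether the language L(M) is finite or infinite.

infinite

State s0 is reachable from the start and can reach an accepting state, and it lies on the cycle s0 → s0.
Traversing that cycle any number of times yields accepted strings of unbounded length, so the language is infinite.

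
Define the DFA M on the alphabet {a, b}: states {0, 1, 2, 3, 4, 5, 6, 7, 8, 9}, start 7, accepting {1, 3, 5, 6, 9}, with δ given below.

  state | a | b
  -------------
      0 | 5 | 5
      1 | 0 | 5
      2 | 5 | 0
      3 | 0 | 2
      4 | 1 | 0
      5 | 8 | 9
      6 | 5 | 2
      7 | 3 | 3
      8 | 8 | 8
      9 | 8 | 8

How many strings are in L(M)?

22

The useful subgraph on states {0, 2, 3, 5, 7, 9} is acyclic, so L(M) is finite; the longest accepting path visits 6 useful states, giving maximum string length 5.
Counting accepting paths from 7 by length: 2 of length 1, 6 of length 3, 10 of length 4, 4 of length 5. Total 22.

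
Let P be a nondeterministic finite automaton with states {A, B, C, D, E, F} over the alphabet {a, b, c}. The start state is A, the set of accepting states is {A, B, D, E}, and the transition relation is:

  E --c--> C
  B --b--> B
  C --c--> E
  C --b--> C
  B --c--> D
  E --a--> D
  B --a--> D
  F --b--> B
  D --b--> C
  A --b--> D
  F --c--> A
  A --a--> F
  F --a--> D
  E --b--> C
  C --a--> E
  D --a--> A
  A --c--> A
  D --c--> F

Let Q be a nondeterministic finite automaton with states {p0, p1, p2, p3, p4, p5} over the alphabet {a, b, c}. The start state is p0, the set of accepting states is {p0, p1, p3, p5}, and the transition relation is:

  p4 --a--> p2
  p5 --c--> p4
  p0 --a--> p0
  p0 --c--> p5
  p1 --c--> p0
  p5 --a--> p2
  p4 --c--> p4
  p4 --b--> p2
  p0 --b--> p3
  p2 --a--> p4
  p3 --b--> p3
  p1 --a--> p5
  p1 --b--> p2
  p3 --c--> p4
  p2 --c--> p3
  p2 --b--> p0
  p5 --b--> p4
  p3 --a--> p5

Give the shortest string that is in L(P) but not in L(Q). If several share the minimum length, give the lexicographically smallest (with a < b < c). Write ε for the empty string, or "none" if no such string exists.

cb

The string cb is accepted by P but not by Q.
No shorter string lies in the difference, and cb is the lexicographically first length-2 string in L(P) \ L(Q).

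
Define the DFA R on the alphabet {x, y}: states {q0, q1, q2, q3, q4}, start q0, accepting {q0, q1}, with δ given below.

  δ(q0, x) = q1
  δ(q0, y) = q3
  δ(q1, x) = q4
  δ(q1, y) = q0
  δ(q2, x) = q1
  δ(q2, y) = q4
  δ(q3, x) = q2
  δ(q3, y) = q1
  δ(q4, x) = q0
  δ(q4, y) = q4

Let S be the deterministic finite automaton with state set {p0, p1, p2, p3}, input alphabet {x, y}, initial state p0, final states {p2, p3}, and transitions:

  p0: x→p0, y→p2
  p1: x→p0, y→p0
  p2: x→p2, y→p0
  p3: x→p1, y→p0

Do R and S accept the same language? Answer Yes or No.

No

The empty string ε is accepted by R but rejected by S.
So L(R) ≠ L(S).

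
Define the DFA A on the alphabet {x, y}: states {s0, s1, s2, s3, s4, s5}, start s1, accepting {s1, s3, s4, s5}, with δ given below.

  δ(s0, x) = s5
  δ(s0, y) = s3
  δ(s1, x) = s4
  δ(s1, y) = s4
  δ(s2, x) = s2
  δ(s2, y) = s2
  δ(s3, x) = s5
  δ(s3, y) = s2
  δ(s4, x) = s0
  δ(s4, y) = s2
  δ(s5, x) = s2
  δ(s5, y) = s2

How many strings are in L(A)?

9

The useful subgraph on states {s0, s1, s3, s4, s5} is acyclic, so L(A) is finite; the longest accepting path visits 5 useful states, giving maximum string length 4.
Counting accepting paths from s1 by length: 1 of length 0, 2 of length 1, 4 of length 3, 2 of length 4. Total 9.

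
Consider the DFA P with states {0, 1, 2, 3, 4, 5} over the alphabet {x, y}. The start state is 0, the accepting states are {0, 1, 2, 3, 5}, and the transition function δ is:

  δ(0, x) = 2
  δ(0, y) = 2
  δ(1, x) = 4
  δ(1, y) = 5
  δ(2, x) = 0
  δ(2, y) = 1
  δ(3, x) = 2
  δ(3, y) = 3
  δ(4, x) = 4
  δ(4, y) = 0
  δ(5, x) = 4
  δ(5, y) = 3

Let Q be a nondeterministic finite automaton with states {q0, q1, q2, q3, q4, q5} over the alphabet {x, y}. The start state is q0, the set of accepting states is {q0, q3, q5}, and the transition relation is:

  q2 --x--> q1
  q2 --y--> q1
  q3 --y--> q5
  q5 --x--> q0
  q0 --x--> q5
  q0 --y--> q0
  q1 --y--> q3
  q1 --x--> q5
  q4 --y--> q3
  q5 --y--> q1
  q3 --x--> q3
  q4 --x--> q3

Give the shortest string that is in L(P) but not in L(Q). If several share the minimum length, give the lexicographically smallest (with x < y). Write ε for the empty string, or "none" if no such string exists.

xy

The string xy is accepted by P but not by Q.
No shorter string lies in the difference, and xy is the lexicographically first length-2 string in L(P) \ L(Q).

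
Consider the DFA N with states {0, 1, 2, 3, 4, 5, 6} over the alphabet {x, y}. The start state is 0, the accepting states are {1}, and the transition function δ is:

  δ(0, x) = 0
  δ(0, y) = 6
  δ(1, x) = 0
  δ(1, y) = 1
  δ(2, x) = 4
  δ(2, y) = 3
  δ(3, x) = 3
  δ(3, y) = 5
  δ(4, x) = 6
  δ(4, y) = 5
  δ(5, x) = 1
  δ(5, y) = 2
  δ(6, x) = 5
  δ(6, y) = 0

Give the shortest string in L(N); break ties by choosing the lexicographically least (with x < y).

yxx

A breadth-first search from 0 reaches an accepting state first via the path 0 → 6 → 5 → 1 on input yxx.
No string of length < 3 is accepted (BFS exhausts all shorter strings without reaching an accepting state), and yxx is the lexicographically least accepting string of length 3.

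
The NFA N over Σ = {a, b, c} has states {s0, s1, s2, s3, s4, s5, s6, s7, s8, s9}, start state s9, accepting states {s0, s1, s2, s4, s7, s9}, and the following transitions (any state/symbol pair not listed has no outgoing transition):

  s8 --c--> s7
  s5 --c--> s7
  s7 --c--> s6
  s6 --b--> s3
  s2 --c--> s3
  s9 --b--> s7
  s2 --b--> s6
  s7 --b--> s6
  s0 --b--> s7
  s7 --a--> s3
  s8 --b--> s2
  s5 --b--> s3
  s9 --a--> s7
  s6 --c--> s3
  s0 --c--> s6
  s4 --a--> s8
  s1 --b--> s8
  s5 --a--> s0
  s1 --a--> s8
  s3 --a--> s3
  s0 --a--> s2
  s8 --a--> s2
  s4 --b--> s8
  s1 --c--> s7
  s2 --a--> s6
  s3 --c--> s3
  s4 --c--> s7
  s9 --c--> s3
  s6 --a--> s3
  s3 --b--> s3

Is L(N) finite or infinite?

The useful states (reachable from s9 and able to reach an accepting state) are {s7, s9}.
Restricted to these states the transition graph has no cycle, so every accepting path has bounded length and L is finite.

finite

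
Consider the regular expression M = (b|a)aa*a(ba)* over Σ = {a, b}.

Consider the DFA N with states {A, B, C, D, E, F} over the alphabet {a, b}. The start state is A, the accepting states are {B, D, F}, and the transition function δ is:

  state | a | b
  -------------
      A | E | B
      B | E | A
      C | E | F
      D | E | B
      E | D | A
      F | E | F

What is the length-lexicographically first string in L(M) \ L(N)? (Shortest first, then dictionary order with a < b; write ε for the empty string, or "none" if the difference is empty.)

The string aaa is accepted by M but not by N.
No shorter string lies in the difference, and aaa is the lexicographically first length-3 string in L(M) \ L(N).

aaa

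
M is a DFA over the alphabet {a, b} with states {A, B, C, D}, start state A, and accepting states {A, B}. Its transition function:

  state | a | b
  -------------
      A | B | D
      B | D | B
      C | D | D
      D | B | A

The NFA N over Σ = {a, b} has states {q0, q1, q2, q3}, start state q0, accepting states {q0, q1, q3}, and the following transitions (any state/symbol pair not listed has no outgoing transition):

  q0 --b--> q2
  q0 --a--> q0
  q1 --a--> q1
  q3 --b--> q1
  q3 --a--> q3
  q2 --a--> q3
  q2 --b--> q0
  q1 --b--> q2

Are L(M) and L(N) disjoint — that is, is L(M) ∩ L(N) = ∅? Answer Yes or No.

The empty string ε is accepted by both M and N.
Hence L(M) ∩ L(N) ≠ ∅.

No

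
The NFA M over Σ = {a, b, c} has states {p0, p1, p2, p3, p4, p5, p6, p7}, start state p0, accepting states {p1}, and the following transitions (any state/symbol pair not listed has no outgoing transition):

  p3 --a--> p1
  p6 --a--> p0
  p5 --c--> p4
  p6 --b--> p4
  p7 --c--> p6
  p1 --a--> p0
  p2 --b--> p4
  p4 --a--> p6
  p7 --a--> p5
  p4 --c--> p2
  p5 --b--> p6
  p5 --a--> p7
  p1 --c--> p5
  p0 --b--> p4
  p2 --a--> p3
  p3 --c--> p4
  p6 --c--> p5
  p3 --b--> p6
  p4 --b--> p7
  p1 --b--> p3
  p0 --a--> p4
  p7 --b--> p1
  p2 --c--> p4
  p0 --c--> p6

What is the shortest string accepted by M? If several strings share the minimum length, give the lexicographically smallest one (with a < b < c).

abb

A breadth-first search from p0 reaches an accepting state first via the path p0 → p4 → p7 → p1 on input abb.
No string of length < 3 is accepted (BFS exhausts all shorter strings without reaching an accepting state), and abb is the lexicographically least accepting string of length 3.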